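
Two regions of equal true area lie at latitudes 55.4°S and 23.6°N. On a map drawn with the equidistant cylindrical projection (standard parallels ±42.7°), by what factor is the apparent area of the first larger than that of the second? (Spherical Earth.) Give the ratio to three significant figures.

1.61

In the equirectangular projection with standard parallel φ₀ = 42.7° (x = Rλ cos φ₀, y = Rφ), meridians are true-scale (h = 1) and the parallel scale is k = cos φ₀ / cos φ.
Areal scale at 55.4°: h·k = 1.000 × 1.294 = 1.294.
Areal scale at 23.6°: h·k = 1.000 × 0.8020 = 0.8020.
Ratio = 1.294/0.8020 ≈ 1.61.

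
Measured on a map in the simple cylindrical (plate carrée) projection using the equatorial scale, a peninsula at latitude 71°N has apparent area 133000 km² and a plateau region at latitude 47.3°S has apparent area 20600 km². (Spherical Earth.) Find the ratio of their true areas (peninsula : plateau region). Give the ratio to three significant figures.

3.10

Plate carrée has h = 1 and k = sec φ, giving areal scale sec φ; true area = (apparent area) · cos φ.
True area of peninsula: 133000 × cos(71°) = 133000 × 0.3256 = 43300 km².
True area of plateau region: 20600 × cos(47.3°) = 20600 × 0.6782 = 13970 km².
Ratio = 43300 / 13970 ≈ 3.10.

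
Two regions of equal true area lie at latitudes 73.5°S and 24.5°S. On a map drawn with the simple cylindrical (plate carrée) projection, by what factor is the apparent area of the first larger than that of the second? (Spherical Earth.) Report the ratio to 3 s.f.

Plate carrée maps x = Rλ, y = Rφ. The meridian scale is h = 1 and the parallel scale is k = 1/cos φ = sec φ.
Areal scale at 73.5°: h·k = 1.000 × 3.521 = 3.521.
Areal scale at 24.5°: h·k = 1.000 × 1.099 = 1.099.
Ratio = 3.521/1.099 ≈ 3.20.

3.20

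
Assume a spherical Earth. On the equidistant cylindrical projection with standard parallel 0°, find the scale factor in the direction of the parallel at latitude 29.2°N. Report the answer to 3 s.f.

1.15

In the plate carrée (x = Rλ, y = Rφ), meridians are true-scale (h = 1) and parallels are stretched by k = sec φ.
k = 1/cos 29.2° = 1/0.8729 = 1.146.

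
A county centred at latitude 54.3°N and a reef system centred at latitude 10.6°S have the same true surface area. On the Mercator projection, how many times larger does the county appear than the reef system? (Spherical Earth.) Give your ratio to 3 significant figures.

2.84

On Mercator, area is exaggerated by sec²φ = 1/cos²φ.
At 54.3°: sec²(54.3°) = 1/0.5835² = 2.937.
At 10.6°: sec²(10.6°) = 1/0.9829² = 1.035.
Ratio = 2.937/1.035 = cos²(10.6°)/cos²(54.3°) ≈ 2.84.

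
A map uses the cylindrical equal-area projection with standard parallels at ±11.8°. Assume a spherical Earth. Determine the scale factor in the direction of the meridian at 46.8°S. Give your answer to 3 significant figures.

0.699

For cylindrical equal-area with standard parallel φ₀, h = cos φ / cos φ₀ and k = cos φ₀ / cos φ, so h·k = 1.
h = cos 46.8° / cos 11.8° = 0.6845/0.9789 = 0.6993.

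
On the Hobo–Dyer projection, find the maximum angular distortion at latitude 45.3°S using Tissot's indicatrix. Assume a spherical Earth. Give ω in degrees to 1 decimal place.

13.8°

The Hobo–Dyer projection is cylindrical equal-area with φ₀ = 37.5°. A cylindrical equal-area projection with standard parallel φ₀ has meridian scale h = cos φ / cos φ₀ and parallel scale k = cos φ₀ / cos φ (so areas are preserved, h·k = 1).
At 45.3°: h = 0.8866, k = 1.128; principal scales a = 1.128, b = 0.8866.
sin(ω/2) = (a − b)/(a + b) = 0.2413/2.015 = 0.1198, so ω = 2 arcsin(0.1198) ≈ 13.8°.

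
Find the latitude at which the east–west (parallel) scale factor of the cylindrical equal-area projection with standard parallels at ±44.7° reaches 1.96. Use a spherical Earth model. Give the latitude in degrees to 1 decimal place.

For cylindrical equal-area with standard parallel φ₀, h = cos φ / cos φ₀ and k = cos φ₀ / cos φ, so h·k = 1.
k = cos φ₀ / cos φ = 1.96  ⇒  cos φ = cos 44.7° / 1.96 = 0.3627.
φ = arccos(0.3627) ≈ 68.7°.

68.7°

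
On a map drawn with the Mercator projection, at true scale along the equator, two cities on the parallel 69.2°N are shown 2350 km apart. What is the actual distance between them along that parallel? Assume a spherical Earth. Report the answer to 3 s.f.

835 km

Mercator is conformal, so the point scale is isotropic: h = k = sec φ = 1/cos φ.
Along the parallel at 69.2°, map distances are exaggerated by k = sec 69.2° = 2.816.
True distance = 2350 / 2.816 = 2350 × cos 69.2° ≈ 835 km.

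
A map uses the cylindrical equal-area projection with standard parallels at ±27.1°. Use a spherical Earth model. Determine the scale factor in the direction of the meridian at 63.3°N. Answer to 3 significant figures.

Cylindrical equal-area (φ₀ = 27.1°): h = cos φ / cos 27.1° along meridians, k = cos 27.1° / cos φ along parallels; h·k = 1.
h = cos 63.3° / cos 27.1° = 0.4493/0.8902 = 0.5047.

0.505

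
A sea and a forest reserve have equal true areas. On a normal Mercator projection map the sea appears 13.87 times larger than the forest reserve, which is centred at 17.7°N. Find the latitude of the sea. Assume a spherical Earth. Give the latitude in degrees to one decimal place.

75.2°

On Mercator, (apparent₁)/(apparent₂) = sec²φ₁ / sec²φ₂ when true areas are equal.
cos²φ₂ / cos²φ₁ = 13.87  ⇒  cos φ₁ = cos 17.7° / √13.87 = 0.9527/3.724 = 0.2558.
φ₁ = arccos(0.2558) ≈ 75.2°.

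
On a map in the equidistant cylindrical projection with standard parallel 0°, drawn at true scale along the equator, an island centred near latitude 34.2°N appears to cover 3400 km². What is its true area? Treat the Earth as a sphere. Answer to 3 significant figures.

2810 km²

Plate carrée maps x = Rλ, y = Rφ. The meridian scale is h = 1 and the parallel scale is k = 1/cos φ = sec φ.
Areal scale = h·k = 1 × sec φ; at 34.2°, h = 1.000, k = 1.209, so h·k = 1.209.
True area = apparent / (areal scale) = 3400 / 1.209 ≈ 2810 km².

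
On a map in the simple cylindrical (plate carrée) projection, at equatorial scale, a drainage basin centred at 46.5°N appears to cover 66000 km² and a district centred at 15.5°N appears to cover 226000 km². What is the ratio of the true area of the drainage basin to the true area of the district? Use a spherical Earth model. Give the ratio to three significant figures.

On the plate carrée, areal scale = h·k = 1 × sec φ, so true area = apparent × cos φ.
True area of drainage basin: 66000 × cos(46.5°) = 66000 × 0.6884 = 45430 km².
True area of district: 226000 × cos(15.5°) = 226000 × 0.9636 = 217800 km².
Ratio = 45430 / 217800 ≈ 0.209.

0.209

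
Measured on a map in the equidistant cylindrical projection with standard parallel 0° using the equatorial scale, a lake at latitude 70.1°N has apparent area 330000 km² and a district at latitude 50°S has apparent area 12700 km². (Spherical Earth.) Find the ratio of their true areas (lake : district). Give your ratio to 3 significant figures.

Plate carrée has h = 1 and k = sec φ, giving areal scale sec φ; true area = (apparent area) · cos φ.
True area of lake: 330000 × cos(70.1°) = 330000 × 0.3404 = 112300 km².
True area of district: 12700 × cos(50°) = 12700 × 0.6428 = 8163 km².
Ratio = 112300 / 8163 ≈ 13.8.

13.8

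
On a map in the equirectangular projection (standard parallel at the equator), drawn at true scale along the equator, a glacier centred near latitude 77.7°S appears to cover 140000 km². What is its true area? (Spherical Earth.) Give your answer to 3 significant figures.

Plate carrée maps x = Rλ, y = Rφ. The meridian scale is h = 1 and the parallel scale is k = 1/cos φ = sec φ.
Areal scale = h·k = 1 × sec φ; at 77.7°, h = 1.000, k = 4.694, so h·k = 4.694.
True area = apparent / (areal scale) = 140000 / 4.694 ≈ 29800 km².

29800 km²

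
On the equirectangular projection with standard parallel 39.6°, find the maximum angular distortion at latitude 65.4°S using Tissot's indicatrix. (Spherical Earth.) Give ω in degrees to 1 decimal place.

34.7°

The equidistant cylindrical projection with φ₀ = 39.6° has h = 1 (meridians true) and k = cos φ₀ / cos φ along parallels.
At 65.4°: h = 1.000, k = 1.851; principal scales a = 1.851, b = 1.000.
sin(ω/2) = (a − b)/(a + b) = 0.8509/2.851 = 0.2985, so ω = 2 arcsin(0.2985) ≈ 34.7°.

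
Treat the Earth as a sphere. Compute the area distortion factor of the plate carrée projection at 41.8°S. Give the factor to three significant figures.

1.34

For the equirectangular projection with φ₀ = 0 (plate carrée), h = 1 along meridians and k = sec φ along parallels.
Areal scale = h·k = 1 × sec φ; at 41.8°, h = 1.000, k = 1.341, so h·k = 1.341.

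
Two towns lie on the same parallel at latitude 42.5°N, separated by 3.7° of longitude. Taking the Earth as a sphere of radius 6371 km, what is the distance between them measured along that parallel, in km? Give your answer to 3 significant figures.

303 km

Arc length along a parallel = R cos φ · Δλ (with Δλ in radians).
= 6371 × cos 42.5° × (3.7° × π/180) = 6371 × 0.7373 × 0.06458 ≈ 303 km.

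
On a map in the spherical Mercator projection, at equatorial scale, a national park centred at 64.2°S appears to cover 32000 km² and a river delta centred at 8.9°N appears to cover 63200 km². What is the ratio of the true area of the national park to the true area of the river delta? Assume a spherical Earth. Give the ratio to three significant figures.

0.0983

Since Mercator area scale is 1/cos²φ, the true area equals the apparent area multiplied by cos²φ.
True area of national park: 32000 × cos²(64.2°) = 32000 × 0.1894 = 6062 km².
True area of river delta: 63200 × cos²(8.9°) = 63200 × 0.9761 = 61690 km².
Ratio = 6062 / 61690 ≈ 0.0983.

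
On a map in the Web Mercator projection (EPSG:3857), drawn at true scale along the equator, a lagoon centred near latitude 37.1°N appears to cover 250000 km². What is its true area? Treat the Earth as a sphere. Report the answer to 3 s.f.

Mercator is conformal, so the point scale is isotropic: h = k = sec φ = 1/cos φ.
Areal scale = k² = sec²φ = 1/cos²(37.1°) = 1/0.7976² = 1.572.
True area = apparent / (areal scale) = 250000 / 1.572 ≈ 159000 km².

159000 km²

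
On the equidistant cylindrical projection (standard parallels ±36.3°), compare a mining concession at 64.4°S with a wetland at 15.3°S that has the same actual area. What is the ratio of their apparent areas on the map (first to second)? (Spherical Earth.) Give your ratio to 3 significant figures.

In the equirectangular projection with standard parallel φ₀ = 36.3° (x = Rλ cos φ₀, y = Rφ), meridians are true-scale (h = 1) and the parallel scale is k = cos φ₀ / cos φ.
Areal scale at 64.4°: h·k = 1.000 × 1.865 = 1.865.
Areal scale at 15.3°: h·k = 1.000 × 0.8355 = 0.8355.
Ratio = 1.865/0.8355 ≈ 2.23.

2.23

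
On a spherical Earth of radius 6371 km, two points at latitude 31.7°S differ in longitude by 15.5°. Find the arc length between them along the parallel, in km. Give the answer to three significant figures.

Arc length along a parallel = R cos φ · Δλ (with Δλ in radians).
= 6371 × cos 31.7° × (15.5° × π/180) = 6371 × 0.8508 × 0.2705 ≈ 1470 km.

1470 km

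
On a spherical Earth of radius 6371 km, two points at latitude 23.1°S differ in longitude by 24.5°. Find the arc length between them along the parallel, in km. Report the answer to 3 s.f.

2510 km

Arc length along a parallel = R cos φ · Δλ (with Δλ in radians).
= 6371 × cos 23.1° × (24.5° × π/180) = 6371 × 0.9198 × 0.4276 ≈ 2510 km.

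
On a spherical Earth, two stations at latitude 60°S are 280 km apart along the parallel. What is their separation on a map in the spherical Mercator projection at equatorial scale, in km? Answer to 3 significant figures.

The Mercator projection is conformal; its linear scale factor is the same in every direction and equals sec φ = 1/cos φ.
Along the parallel, k = sec 60° = 1/0.5000 = 2.000.
Map distance = 280 × 2.000 ≈ 560 km.

560 km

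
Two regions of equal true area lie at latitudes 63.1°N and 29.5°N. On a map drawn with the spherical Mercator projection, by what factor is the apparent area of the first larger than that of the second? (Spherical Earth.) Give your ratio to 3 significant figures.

On Mercator, area is exaggerated by sec²φ = 1/cos²φ.
At 63.1°: sec²(63.1°) = 1/0.4524² = 4.885.
At 29.5°: sec²(29.5°) = 1/0.8704² = 1.320.
Ratio = 4.885/1.320 = cos²(29.5°)/cos²(63.1°) ≈ 3.70.

3.70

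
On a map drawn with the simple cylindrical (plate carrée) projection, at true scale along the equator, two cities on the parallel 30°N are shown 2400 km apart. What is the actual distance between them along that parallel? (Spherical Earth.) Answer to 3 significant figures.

In the plate carrée (x = Rλ, y = Rφ), meridians are true-scale (h = 1) and parallels are stretched by k = sec φ.
Along the parallel at 30°, map distances are exaggerated by k = sec 30° = 1.155.
True distance = 2400 / 1.155 = 2400 × cos 30° ≈ 2080 km.

2080 km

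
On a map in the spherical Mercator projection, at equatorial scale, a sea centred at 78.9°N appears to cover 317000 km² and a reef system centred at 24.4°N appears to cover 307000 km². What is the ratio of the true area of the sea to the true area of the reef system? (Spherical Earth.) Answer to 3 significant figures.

Since Mercator area scale is 1/cos²φ, the true area equals the apparent area multiplied by cos²φ.
True area of sea: 317000 × cos²(78.9°) = 317000 × 0.03706 = 11750 km².
True area of reef system: 307000 × cos²(24.4°) = 307000 × 0.8293 = 254600 km².
Ratio = 11750 / 254600 ≈ 0.0461.

0.0461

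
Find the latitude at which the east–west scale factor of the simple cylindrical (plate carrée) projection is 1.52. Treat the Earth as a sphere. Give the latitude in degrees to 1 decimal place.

48.9°

Plate carrée: h = 1, k = sec φ along parallels.
sec φ = 1.52  ⇒  cos φ = 0.6579  ⇒  φ ≈ 48.9°.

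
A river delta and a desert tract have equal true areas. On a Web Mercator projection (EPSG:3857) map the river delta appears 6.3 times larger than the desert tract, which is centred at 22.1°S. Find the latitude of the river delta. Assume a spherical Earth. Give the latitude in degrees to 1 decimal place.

On Mercator, (apparent₁)/(apparent₂) = sec²φ₁ / sec²φ₂ when true areas are equal.
cos²φ₂ / cos²φ₁ = 6.3  ⇒  cos φ₁ = cos 22.1° / √6.3 = 0.9265/2.510 = 0.3691.
φ₁ = arccos(0.3691) ≈ 68.3°.

68.3°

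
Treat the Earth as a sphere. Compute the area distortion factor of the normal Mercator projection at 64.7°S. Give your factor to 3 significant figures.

5.48

Mercator is conformal, so the point scale is isotropic: h = k = sec φ = 1/cos φ.
Areal scale = k² = sec²φ = 1/cos²(64.7°) = 1/0.4274² = 5.475.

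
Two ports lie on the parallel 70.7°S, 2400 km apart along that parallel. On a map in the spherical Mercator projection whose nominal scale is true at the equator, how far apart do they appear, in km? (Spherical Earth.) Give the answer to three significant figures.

Mercator is conformal, so the point scale is isotropic: h = k = sec φ = 1/cos φ.
Along the parallel, k = sec 70.7° = 1/0.3305 = 3.026.
Map distance = 2400 × 3.026 ≈ 7260 km.

7260 km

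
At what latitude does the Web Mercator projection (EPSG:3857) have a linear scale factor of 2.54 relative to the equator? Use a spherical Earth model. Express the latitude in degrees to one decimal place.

66.8°

Mercator scale is k = sec φ = 1/cos φ.
1/cos φ = 2.54  ⇒  cos φ = 0.3937  ⇒  φ = arccos(0.3937) ≈ 66.8°.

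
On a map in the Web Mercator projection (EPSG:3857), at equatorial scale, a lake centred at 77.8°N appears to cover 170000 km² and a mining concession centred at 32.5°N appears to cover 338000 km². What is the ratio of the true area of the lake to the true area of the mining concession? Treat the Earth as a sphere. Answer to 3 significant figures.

0.0316

Mercator's areal exaggeration is sec²φ; hence true area = (apparent area) · cos²φ.
True area of lake: 170000 × cos²(77.8°) = 170000 × 0.04466 = 7592 km².
True area of mining concession: 338000 × cos²(32.5°) = 338000 × 0.7113 = 240400 km².
Ratio = 7592 / 240400 ≈ 0.0316.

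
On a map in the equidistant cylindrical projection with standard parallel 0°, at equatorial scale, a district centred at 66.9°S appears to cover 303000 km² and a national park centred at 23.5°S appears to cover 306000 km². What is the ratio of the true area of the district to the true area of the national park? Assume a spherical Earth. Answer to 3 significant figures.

Plate carrée has h = 1 and k = sec φ, giving areal scale sec φ; true area = (apparent area) · cos φ.
True area of district: 303000 × cos(66.9°) = 303000 × 0.3923 = 118900 km².
True area of national park: 306000 × cos(23.5°) = 306000 × 0.9171 = 280600 km².
Ratio = 118900 / 280600 ≈ 0.424.

0.424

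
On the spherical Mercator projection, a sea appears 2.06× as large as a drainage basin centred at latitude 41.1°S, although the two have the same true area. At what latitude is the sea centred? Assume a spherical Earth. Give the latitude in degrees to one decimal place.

58.3°

For equal true areas on Mercator, apparent areas scale as sec²φ, so the ratio is cos²φ₂ / cos²φ₁.
cos²φ₂ / cos²φ₁ = 2.06  ⇒  cos φ₁ = cos 41.1° / √2.06 = 0.7536/1.435 = 0.5250.
φ₁ = arccos(0.5250) ≈ 58.3°.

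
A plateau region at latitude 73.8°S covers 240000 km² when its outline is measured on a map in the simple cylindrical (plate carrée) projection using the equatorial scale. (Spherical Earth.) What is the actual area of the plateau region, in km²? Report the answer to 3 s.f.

67000 km²

For the equirectangular projection with φ₀ = 0 (plate carrée), h = 1 along meridians and k = sec φ along parallels.
Areal scale = h·k = 1 × sec φ; at 73.8°, h = 1.000, k = 3.584, so h·k = 3.584.
True area = apparent / (areal scale) = 240000 / 3.584 ≈ 67000 km².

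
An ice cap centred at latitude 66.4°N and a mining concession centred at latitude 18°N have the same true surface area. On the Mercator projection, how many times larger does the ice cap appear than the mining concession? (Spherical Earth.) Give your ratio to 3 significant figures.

Mercator is conformal with k = sec φ, so areal scale = k² = sec²φ.
At 66.4°: sec²(66.4°) = 1/0.4003² = 6.239.
At 18°: sec²(18°) = 1/0.9511² = 1.106.
Ratio = 6.239/1.106 = cos²(18°)/cos²(66.4°) ≈ 5.64.

5.64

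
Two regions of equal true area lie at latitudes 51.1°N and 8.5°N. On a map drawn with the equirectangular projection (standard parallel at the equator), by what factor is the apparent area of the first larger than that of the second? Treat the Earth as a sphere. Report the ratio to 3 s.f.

For the equirectangular projection with φ₀ = 0 (plate carrée), h = 1 along meridians and k = sec φ along parallels.
Areal scale at 51.1°: h·k = 1.000 × 1.592 = 1.592.
Areal scale at 8.5°: h·k = 1.000 × 1.011 = 1.011.
Ratio = 1.592/1.011 ≈ 1.57.

1.57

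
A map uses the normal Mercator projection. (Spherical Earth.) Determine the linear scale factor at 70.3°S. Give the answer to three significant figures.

The Mercator projection is conformal; its linear scale factor is the same in every direction and equals sec φ = 1/cos φ.
k = 1/cos 70.3° = 1/0.3371 = 2.967.

2.97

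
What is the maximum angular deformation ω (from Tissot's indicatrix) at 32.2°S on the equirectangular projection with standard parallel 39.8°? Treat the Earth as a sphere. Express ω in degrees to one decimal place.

In the equirectangular projection with standard parallel φ₀ = 39.8° (x = Rλ cos φ₀, y = Rφ), meridians are true-scale (h = 1) and the parallel scale is k = cos φ₀ / cos φ.
At 32.2°: h = 1.000, k = 0.9079; principal scales a = 1.000, b = 0.9079.
sin(ω/2) = (a − b)/(a + b) = 0.09207/1.908 = 0.04826, so ω = 2 arcsin(0.04826) ≈ 5.5°.

5.5°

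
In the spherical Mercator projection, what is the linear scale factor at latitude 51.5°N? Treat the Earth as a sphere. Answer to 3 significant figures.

1.61

For Mercator, h = k = sec φ (a conformal cylindrical projection has a single point scale, 1/cos φ).
k = 1/cos 51.5° = 1/0.6225 = 1.606.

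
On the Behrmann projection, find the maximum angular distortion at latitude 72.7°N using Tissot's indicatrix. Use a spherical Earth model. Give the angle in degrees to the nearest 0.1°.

104.2°

The Behrmann projection is cylindrical equal-area with φ₀ = 30°. For cylindrical equal-area with standard parallel φ₀, h = cos φ / cos φ₀ and k = cos φ₀ / cos φ, so h·k = 1.
At 72.7°: h = 0.3434, k = 2.912; principal scales a = 2.912, b = 0.3434.
sin(ω/2) = (a − b)/(a + b) = 2.569/3.256 = 0.7891, so ω = 2 arcsin(0.7891) ≈ 104.2°.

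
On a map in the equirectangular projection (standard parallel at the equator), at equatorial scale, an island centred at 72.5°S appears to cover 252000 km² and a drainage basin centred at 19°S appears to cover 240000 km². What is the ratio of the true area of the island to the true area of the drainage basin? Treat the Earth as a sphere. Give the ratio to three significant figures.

0.334

On the plate carrée, areal scale = h·k = 1 × sec φ, so true area = apparent × cos φ.
True area of island: 252000 × cos(72.5°) = 252000 × 0.3007 = 75780 km².
True area of drainage basin: 240000 × cos(19°) = 240000 × 0.9455 = 226900 km².
Ratio = 75780 / 226900 ≈ 0.334.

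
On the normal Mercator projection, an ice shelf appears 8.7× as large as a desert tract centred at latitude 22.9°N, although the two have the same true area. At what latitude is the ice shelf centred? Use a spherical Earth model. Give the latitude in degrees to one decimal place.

Mercator areal scale is sec²φ, so apparent-area ratio = sec²φ₁ / sec²φ₂ = cos²φ₂ / cos²φ₁.
cos²φ₂ / cos²φ₁ = 8.7  ⇒  cos φ₁ = cos 22.9° / √8.7 = 0.9212/2.950 = 0.3123.
φ₁ = arccos(0.3123) ≈ 71.8°.

71.8°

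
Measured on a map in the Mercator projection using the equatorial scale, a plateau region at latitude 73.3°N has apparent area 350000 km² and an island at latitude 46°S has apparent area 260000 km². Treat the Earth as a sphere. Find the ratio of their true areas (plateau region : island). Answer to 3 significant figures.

0.230

On Mercator the areal scale is sec²φ, so true area = apparent × cos²φ.
True area of plateau region: 350000 × cos²(73.3°) = 350000 × 0.08258 = 28900 km².
True area of island: 260000 × cos²(46°) = 260000 × 0.4826 = 125500 km².
Ratio = 28900 / 125500 ≈ 0.230.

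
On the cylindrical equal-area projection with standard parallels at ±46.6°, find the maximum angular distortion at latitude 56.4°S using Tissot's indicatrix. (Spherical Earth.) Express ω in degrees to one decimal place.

24.6°

A cylindrical equal-area projection with standard parallel φ₀ has meridian scale h = cos φ / cos φ₀ and parallel scale k = cos φ₀ / cos φ (so areas are preserved, h·k = 1).
At 56.4°: h = 0.8054, k = 1.242; principal scales a = 1.242, b = 0.8054.
sin(ω/2) = (a − b)/(a + b) = 0.4362/2.047 = 0.2131, so ω = 2 arcsin(0.2131) ≈ 24.6°.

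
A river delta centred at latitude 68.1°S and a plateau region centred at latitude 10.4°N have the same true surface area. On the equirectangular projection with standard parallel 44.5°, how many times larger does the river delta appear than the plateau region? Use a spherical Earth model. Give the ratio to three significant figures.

In the equirectangular projection with standard parallel φ₀ = 44.5° (x = Rλ cos φ₀, y = Rφ), meridians are true-scale (h = 1) and the parallel scale is k = cos φ₀ / cos φ.
Areal scale at 68.1°: h·k = 1.000 × 1.912 = 1.912.
Areal scale at 10.4°: h·k = 1.000 × 0.7252 = 0.7252.
Ratio = 1.912/0.7252 ≈ 2.64.

2.64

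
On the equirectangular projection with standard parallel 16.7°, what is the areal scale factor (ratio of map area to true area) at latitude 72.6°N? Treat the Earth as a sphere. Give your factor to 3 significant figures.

3.20

With standard parallel φ₀ = 16.7°, the equirectangular projection gives x = Rλ cos φ₀, y = Rφ, so h = 1 and k = cos 16.7° / cos φ.
Areal scale = h·k = 1 × cos φ₀ / cos φ; at 72.6°, h = 1.000, k = 3.203, so h·k = 3.203.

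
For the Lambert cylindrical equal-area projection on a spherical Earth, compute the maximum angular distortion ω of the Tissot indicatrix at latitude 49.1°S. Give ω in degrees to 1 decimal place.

The Lambert cylindrical equal-area projection is the cylindrical equal-area projection with its standard parallel at the equator (φ₀ = 0). Cylindrical equal-area (φ₀ = 0°): h = cos φ / cos 0° along meridians, k = cos 0° / cos φ along parallels; h·k = 1.
At 49.1°: h = 0.6547, k = 1.527; principal scales a = 1.527, b = 0.6547.
sin(ω/2) = (a − b)/(a + b) = 0.8726/2.182 = 0.3999, so ω = 2 arcsin(0.3999) ≈ 47.1°.

47.1°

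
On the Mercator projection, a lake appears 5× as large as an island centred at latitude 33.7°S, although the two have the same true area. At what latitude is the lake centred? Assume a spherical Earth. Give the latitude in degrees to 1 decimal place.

68.2°

For equal true areas on Mercator, apparent areas scale as sec²φ, so the ratio is cos²φ₂ / cos²φ₁.
cos²φ₂ / cos²φ₁ = 5  ⇒  cos φ₁ = cos 33.7° / √5 = 0.8320/2.236 = 0.3721.
φ₁ = arccos(0.3721) ≈ 68.2°.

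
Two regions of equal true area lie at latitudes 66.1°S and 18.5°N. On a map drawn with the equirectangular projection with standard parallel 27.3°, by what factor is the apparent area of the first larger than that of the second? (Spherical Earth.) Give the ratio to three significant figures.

In the equirectangular projection with standard parallel φ₀ = 27.3° (x = Rλ cos φ₀, y = Rφ), meridians are true-scale (h = 1) and the parallel scale is k = cos φ₀ / cos φ.
Areal scale at 66.1°: h·k = 1.000 × 2.193 = 2.193.
Areal scale at 18.5°: h·k = 1.000 × 0.9370 = 0.9370.
Ratio = 2.193/0.9370 ≈ 2.34.

2.34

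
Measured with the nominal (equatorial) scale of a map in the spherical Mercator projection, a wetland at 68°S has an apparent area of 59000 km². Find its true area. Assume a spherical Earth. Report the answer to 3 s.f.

8280 km²

The Mercator projection is conformal; its linear scale factor is the same in every direction and equals sec φ = 1/cos φ.
Areal scale = k² = sec²φ = 1/cos²(68°) = 1/0.3746² = 7.126.
True area = apparent / (areal scale) = 59000 / 7.126 ≈ 8280 km².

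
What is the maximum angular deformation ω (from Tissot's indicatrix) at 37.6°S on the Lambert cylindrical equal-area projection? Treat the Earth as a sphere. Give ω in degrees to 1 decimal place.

The Lambert cylindrical equal-area projection is the cylindrical equal-area projection with its standard parallel at the equator (φ₀ = 0). Cylindrical equal-area (φ₀ = 0°): h = cos φ / cos 0° along meridians, k = cos 0° / cos φ along parallels; h·k = 1.
At 37.6°: h = 0.7923, k = 1.262; principal scales a = 1.262, b = 0.7923.
sin(ω/2) = (a − b)/(a + b) = 0.4699/2.054 = 0.2287, so ω = 2 arcsin(0.2287) ≈ 26.4°.

26.4°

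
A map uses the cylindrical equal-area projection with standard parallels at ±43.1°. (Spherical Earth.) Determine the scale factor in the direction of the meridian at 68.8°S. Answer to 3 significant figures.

Cylindrical equal-area (φ₀ = 43.1°): h = cos φ / cos 43.1° along meridians, k = cos 43.1° / cos φ along parallels; h·k = 1.
h = cos 68.8° / cos 43.1° = 0.3616/0.7302 = 0.4953.

0.495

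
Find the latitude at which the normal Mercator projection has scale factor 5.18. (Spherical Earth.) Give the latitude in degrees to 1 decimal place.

Mercator scale is k = sec φ = 1/cos φ.
1/cos φ = 5.18  ⇒  cos φ = 0.1931  ⇒  φ = arccos(0.1931) ≈ 78.9°.

78.9°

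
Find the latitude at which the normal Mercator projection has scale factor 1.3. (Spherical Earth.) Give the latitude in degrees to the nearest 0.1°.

39.7°

Mercator scale is k = sec φ = 1/cos φ.
1/cos φ = 1.3  ⇒  cos φ = 0.7692  ⇒  φ = arccos(0.7692) ≈ 39.7°.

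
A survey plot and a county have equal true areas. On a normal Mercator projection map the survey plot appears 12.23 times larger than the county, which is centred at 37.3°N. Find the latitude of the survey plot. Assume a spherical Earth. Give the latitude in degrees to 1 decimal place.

Mercator areal scale is sec²φ, so apparent-area ratio = sec²φ₁ / sec²φ₂ = cos²φ₂ / cos²φ₁.
cos²φ₂ / cos²φ₁ = 12.23  ⇒  cos φ₁ = cos 37.3° / √12.23 = 0.7955/3.497 = 0.2275.
φ₁ = arccos(0.2275) ≈ 76.9°.

76.9°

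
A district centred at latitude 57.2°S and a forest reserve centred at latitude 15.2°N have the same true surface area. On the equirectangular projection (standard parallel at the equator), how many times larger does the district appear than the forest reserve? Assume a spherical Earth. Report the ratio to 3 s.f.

1.78

For the equirectangular projection with φ₀ = 0 (plate carrée), h = 1 along meridians and k = sec φ along parallels.
Areal scale at 57.2°: h·k = 1.000 × 1.846 = 1.846.
Areal scale at 15.2°: h·k = 1.000 × 1.036 = 1.036.
Ratio = 1.846/1.036 ≈ 1.78.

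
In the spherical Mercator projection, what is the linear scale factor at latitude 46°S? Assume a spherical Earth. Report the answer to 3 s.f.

The Mercator projection is conformal; its linear scale factor is the same in every direction and equals sec φ = 1/cos φ.
k = 1/cos 46° = 1/0.6947 = 1.440.

1.44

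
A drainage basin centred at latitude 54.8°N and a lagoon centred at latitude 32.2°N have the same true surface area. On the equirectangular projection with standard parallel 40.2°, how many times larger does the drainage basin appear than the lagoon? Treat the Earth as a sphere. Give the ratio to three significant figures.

1.47

In the equirectangular projection with standard parallel φ₀ = 40.2° (x = Rλ cos φ₀, y = Rφ), meridians are true-scale (h = 1) and the parallel scale is k = cos φ₀ / cos φ.
Areal scale at 54.8°: h·k = 1.000 × 1.325 = 1.325.
Areal scale at 32.2°: h·k = 1.000 × 0.9026 = 0.9026.
Ratio = 1.325/0.9026 ≈ 1.47.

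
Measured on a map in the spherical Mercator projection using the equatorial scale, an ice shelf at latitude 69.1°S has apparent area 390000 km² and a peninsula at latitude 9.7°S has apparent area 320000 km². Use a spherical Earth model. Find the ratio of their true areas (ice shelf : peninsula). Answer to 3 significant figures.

0.160

Since Mercator area scale is 1/cos²φ, the true area equals the apparent area multiplied by cos²φ.
True area of ice shelf: 390000 × cos²(69.1°) = 390000 × 0.1273 = 49630 km².
True area of peninsula: 320000 × cos²(9.7°) = 320000 × 0.9716 = 310900 km².
Ratio = 49630 / 310900 ≈ 0.160.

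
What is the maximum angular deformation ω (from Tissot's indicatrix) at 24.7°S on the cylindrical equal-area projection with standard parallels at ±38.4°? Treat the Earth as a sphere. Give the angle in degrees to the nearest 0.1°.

16.9°

Cylindrical equal-area (φ₀ = 38.4°): h = cos φ / cos 38.4° along meridians, k = cos 38.4° / cos φ along parallels; h·k = 1.
At 24.7°: h = 1.159, k = 0.8626; principal scales a = 1.159, b = 0.8626.
sin(ω/2) = (a − b)/(a + b) = 0.2966/2.022 = 0.1467, so ω = 2 arcsin(0.1467) ≈ 16.9°.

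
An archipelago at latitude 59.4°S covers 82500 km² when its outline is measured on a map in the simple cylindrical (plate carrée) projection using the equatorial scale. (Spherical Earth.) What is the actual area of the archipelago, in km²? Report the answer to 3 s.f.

In the plate carrée (x = Rλ, y = Rφ), meridians are true-scale (h = 1) and parallels are stretched by k = sec φ.
Areal scale = h·k = 1 × sec φ; at 59.4°, h = 1.000, k = 1.964, so h·k = 1.964.
True area = apparent / (areal scale) = 82500 / 1.964 ≈ 42000 km².

42000 km²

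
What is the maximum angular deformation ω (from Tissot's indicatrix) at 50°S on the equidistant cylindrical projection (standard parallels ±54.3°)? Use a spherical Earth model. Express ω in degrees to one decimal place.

5.5°

The equidistant cylindrical projection with φ₀ = 54.3° has h = 1 (meridians true) and k = cos φ₀ / cos φ along parallels.
At 50°: h = 1.000, k = 0.9078; principal scales a = 1.000, b = 0.9078.
sin(ω/2) = (a − b)/(a + b) = 0.09217/1.908 = 0.04831, so ω = 2 arcsin(0.04831) ≈ 5.5°.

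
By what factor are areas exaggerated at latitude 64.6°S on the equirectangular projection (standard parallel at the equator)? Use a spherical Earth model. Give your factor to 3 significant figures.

For the equirectangular projection with φ₀ = 0 (plate carrée), h = 1 along meridians and k = sec φ along parallels.
Areal scale = h·k = 1 × sec φ; at 64.6°, h = 1.000, k = 2.331, so h·k = 2.331.

2.33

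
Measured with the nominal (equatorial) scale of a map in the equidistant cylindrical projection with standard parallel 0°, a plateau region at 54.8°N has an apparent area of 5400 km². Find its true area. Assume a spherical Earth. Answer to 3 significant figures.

For the equirectangular projection with φ₀ = 0 (plate carrée), h = 1 along meridians and k = sec φ along parallels.
Areal scale = h·k = 1 × sec φ; at 54.8°, h = 1.000, k = 1.735, so h·k = 1.735.
True area = apparent / (areal scale) = 5400 / 1.735 ≈ 3110 km².

3110 km²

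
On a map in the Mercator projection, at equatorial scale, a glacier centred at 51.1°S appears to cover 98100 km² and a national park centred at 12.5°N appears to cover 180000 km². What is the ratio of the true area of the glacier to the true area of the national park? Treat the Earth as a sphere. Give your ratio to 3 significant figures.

Mercator's areal exaggeration is sec²φ; hence true area = (apparent area) · cos²φ.
True area of glacier: 98100 × cos²(51.1°) = 98100 × 0.3943 = 38680 km².
True area of national park: 180000 × cos²(12.5°) = 180000 × 0.9532 = 171600 km².
Ratio = 38680 / 171600 ≈ 0.225.

0.225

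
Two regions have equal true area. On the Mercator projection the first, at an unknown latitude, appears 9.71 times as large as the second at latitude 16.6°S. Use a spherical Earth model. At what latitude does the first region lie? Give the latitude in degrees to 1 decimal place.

72.1°

Mercator areal scale is sec²φ, so apparent-area ratio = sec²φ₁ / sec²φ₂ = cos²φ₂ / cos²φ₁.
cos²φ₂ / cos²φ₁ = 9.71  ⇒  cos φ₁ = cos 16.6° / √9.71 = 0.9583/3.116 = 0.3075.
φ₁ = arccos(0.3075) ≈ 72.1°.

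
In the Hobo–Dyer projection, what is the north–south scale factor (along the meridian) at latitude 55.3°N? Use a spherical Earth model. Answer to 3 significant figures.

Hobo–Dyer is a cylindrical equal-area projection with standard parallels at ±37.5°. Cylindrical equal-area (φ₀ = 37.5°): h = cos φ / cos 37.5° along meridians, k = cos 37.5° / cos φ along parallels; h·k = 1.
h = cos 55.3° / cos 37.5° = 0.5693/0.7934 = 0.7176.

0.718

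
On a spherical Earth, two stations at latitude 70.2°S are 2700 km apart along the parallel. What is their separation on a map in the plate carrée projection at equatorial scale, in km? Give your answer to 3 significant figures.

7970 km

Plate carrée maps x = Rλ, y = Rφ. The meridian scale is h = 1 and the parallel scale is k = 1/cos φ = sec φ.
Along the parallel, k = sec 70.2° = 1/0.3387 = 2.952.
Map distance = 2700 × 2.952 ≈ 7970 km.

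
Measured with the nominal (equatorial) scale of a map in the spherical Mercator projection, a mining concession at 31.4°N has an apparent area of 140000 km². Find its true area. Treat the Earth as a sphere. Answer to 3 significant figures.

102000 km²

The Mercator projection is conformal; its linear scale factor is the same in every direction and equals sec φ = 1/cos φ.
Areal scale = k² = sec²φ = 1/cos²(31.4°) = 1/0.8536² = 1.373.
True area = apparent / (areal scale) = 140000 / 1.373 ≈ 102000 km².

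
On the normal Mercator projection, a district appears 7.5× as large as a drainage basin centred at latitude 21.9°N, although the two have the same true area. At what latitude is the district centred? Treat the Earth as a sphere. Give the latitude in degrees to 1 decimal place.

70.2°

On Mercator, (apparent₁)/(apparent₂) = sec²φ₁ / sec²φ₂ when true areas are equal.
cos²φ₂ / cos²φ₁ = 7.5  ⇒  cos φ₁ = cos 21.9° / √7.5 = 0.9278/2.739 = 0.3388.
φ₁ = arccos(0.3388) ≈ 70.2°.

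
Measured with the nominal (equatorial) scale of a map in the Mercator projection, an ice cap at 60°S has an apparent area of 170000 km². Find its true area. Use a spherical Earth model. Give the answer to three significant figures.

Mercator is conformal, so the point scale is isotropic: h = k = sec φ = 1/cos φ.
Areal scale = k² = sec²φ = 1/cos²(60°) = 1/0.5000² = 4.000.
True area = apparent / (areal scale) = 170000 / 4.000 ≈ 42500 km².

42500 km²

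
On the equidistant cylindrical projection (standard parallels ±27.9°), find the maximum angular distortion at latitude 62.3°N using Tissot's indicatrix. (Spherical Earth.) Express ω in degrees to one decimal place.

The equidistant cylindrical projection with φ₀ = 27.9° has h = 1 (meridians true) and k = cos φ₀ / cos φ along parallels.
At 62.3°: h = 1.000, k = 1.901; principal scales a = 1.901, b = 1.000.
sin(ω/2) = (a − b)/(a + b) = 0.9012/2.901 = 0.3106, so ω = 2 arcsin(0.3106) ≈ 36.2°.

36.2°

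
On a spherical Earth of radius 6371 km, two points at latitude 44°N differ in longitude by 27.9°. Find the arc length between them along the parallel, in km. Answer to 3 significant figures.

Arc length along a parallel = R cos φ · Δλ (with Δλ in radians).
= 6371 × cos 44° × (27.9° × π/180) = 6371 × 0.7193 × 0.4869 ≈ 2230 km.

2230 km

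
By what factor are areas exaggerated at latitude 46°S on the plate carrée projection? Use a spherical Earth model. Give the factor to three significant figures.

1.44

In the plate carrée (x = Rλ, y = Rφ), meridians are true-scale (h = 1) and parallels are stretched by k = sec φ.
Areal scale = h·k = 1 × sec φ; at 46°, h = 1.000, k = 1.440, so h·k = 1.440.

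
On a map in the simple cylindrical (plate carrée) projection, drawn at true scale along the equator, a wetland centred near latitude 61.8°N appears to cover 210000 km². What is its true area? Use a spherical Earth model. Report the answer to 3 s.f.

99200 km²

Plate carrée maps x = Rλ, y = Rφ. The meridian scale is h = 1 and the parallel scale is k = 1/cos φ = sec φ.
Areal scale = h·k = 1 × sec φ; at 61.8°, h = 1.000, k = 2.116, so h·k = 2.116.
True area = apparent / (areal scale) = 210000 / 2.116 ≈ 99200 km².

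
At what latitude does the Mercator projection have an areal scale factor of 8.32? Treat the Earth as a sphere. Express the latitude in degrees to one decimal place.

69.7°

Mercator areal scale is sec²φ.
sec²φ = 8.32  ⇒  cos²φ = 0.1202  ⇒  cos φ = 0.3467.
φ = arccos(0.3467) ≈ 69.7°.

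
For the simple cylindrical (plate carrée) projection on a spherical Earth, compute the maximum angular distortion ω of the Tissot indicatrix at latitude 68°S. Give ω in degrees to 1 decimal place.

54.1°

Plate carrée maps x = Rλ, y = Rφ. The meridian scale is h = 1 and the parallel scale is k = 1/cos φ = sec φ.
At 68°: h = 1.000, k = 2.669; principal scales a = 2.669, b = 1.000.
sin(ω/2) = (a − b)/(a + b) = 1.669/3.669 = 0.4550, so ω = 2 arcsin(0.4550) ≈ 54.1°.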